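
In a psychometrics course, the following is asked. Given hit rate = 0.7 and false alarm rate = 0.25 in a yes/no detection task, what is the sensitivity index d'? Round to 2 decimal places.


d' = z(HR) - z(FAR)
z(0.7) = 0.5244
z(0.25) = -0.6745
d' = 0.5244 - -0.6745
= 1.20


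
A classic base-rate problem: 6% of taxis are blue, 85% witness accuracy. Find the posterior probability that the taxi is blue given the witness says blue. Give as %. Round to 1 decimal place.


P(blue | says blue) = P(says blue | blue)*P(blue) / [P(says blue | blue)*P(blue) + P(says blue | not blue)*P(not blue)]
Numerator = 0.85 * 0.06 = 0.051
False identification = 0.15 * 0.94 = 0.141
P = 0.051 / (0.051 + 0.141)
= 0.051 / 0.192
As percentage = 26.6


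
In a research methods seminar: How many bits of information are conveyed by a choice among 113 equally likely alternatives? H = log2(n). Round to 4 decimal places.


H = log2(n)
H = log2(113)
= 6.8202


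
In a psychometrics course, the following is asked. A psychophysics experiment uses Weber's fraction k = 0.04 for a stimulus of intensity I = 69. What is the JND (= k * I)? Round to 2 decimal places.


JND = k * I
JND = 0.04 * 69
= 2.76


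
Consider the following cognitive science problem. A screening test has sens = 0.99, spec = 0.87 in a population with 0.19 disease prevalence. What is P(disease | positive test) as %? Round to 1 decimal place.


PPV = (sens * prev) / (sens * prev + (1-spec) * (1-prev))
Numerator = 0.99 * 0.19 = 0.1881
P(positive and no disease) = (1 - spec) * (1 - prev) = (1 - 0.87) * (1 - 0.19) = 0.1053
Denominator = 0.1881 + 0.1053 = 0.2934
PPV = 0.1881 / 0.2934 = 0.641104
As percentage = 64.1


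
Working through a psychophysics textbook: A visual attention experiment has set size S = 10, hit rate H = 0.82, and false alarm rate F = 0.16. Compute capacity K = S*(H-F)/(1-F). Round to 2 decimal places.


K = S * (H - F) / (1 - F)
H - F = 0.66
1 - F = 0.84
K = 10 * 0.66 / 0.84
= 7.86


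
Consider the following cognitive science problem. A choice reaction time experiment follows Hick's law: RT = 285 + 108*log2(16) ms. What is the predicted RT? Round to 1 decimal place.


RT = 285 + 108 * log2(16)
log2(16) = 4.0
RT = 285 + 108 * 4.0
= 285 + 432.0
= 717.0 ms


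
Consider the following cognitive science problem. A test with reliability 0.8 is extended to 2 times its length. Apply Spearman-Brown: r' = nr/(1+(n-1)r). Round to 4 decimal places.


r_new = n*r / (1 + (n-1)*r)
Numerator = 2 * 0.8 = 1.6
Denominator = 1 + 1 * 0.8 = 1.8
r_new = 1.6 / 1.8
= 0.8889


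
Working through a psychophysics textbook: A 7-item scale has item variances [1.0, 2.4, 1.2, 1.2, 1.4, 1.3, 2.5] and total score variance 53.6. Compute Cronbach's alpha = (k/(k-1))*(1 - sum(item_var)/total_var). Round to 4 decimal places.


alpha = (k/(k-1)) * (1 - sum(s_i^2)/s_total^2)
sum(item variances) = 11.0
k/(k-1) = 7/6 = 1.166667
1 - 11.0/53.6 = 1 - 0.205224 = 0.794776
alpha = 1.166667 * 0.794776
= 0.9272


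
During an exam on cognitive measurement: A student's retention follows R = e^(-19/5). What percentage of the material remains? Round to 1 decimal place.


R = e^(-t/S)
-t/S = -19/5 = -3.8
R = e^(-3.8) = 0.022371
Percentage = 0.022371 * 100
= 2.2


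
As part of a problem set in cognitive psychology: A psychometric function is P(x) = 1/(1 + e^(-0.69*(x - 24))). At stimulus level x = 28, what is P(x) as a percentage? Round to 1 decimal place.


P(x) = 1/(1 + e^(-0.69*(28 - 24)))
Exponent = -0.69 * 4 = -2.76
e^(-2.76) = 0.063292
P = 1/(1 + 0.063292) = 0.940475
Percentage = 94.0


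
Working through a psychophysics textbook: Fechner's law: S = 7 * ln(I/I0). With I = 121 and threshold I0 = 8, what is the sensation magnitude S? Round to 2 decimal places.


S = 7 * ln(121/8)
I/I0 = 15.125
ln(15.125) = 2.7163
S = 7 * 2.7163
= 19.01


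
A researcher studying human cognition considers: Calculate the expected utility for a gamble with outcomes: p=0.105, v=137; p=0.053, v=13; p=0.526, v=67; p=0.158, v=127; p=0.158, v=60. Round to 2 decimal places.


EU = sum(p_i * v_i)
0.105 * 137 = 14.385
0.053 * 13 = 0.689
0.526 * 67 = 35.242
0.158 * 127 = 20.066
0.158 * 60 = 9.48
EU = 14.385 + 0.689 + 35.242 + 20.066 + 9.48
= 79.86


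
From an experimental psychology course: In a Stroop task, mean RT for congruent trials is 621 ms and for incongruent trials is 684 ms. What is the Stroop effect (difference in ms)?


Stroop effect = RT(incongruent) - RT(congruent)
= 684 - 621
= 63 ms


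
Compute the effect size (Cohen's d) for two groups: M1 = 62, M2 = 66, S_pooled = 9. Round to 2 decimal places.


Cohen's d = (M1 - M2) / S_pooled
= (62 - 66) / 9
= -4 / 9
= -0.44


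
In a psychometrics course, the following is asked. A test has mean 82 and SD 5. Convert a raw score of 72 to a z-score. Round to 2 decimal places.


z = (X - mu) / sigma
= (72 - 82) / 5
= -10 / 5
= -2.00


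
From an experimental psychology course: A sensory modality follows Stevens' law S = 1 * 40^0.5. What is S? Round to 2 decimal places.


S = 1 * 40^0.5
40^0.5 = 6.3246
S = 1 * 6.3246
= 6.32


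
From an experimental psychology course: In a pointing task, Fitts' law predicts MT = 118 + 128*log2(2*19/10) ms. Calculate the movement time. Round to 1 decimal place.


MT = 118 + 128 * log2(2*19/10)
2D/W = 3.8
log2(3.8) = 1.926
MT = 118 + 128 * 1.926
= 364.5 ms


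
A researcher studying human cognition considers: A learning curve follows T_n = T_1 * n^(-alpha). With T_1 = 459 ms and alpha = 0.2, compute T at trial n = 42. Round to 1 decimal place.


T_n = 459 * 42^(-0.2)
42^(-0.2) = 0.473533
T_n = 459 * 0.473533
= 217.4 ms


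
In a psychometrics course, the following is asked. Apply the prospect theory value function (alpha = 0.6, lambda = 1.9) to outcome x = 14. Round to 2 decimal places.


Since x = 14 >= 0, use v(x) = x^0.6
14^0.6 = 4.8717
v(14) = 4.87


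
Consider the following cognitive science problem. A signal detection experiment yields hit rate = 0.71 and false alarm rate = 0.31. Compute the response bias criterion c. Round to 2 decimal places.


c = -0.5 * (z(HR) + z(FAR))
z(0.71) = 0.5534
z(0.31) = -0.4959
c = -0.5 * (0.5534 + -0.4959)
= -0.5 * 0.0575
= -0.03


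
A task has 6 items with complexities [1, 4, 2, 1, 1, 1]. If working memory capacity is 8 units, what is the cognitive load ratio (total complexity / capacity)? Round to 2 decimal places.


Total complexity = 1 + 4 + 2 + 1 + 1 + 1 = 10
Load = total / capacity = 10 / 8
= 1.25


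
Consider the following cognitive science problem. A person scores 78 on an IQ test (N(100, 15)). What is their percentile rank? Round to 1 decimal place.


z = (IQ - mean) / SD
z = (78 - 100) / 15 = -1.4667
Percentile = Phi(-1.4667) * 100
Phi(-1.4667) = 0.071229
= 7.1


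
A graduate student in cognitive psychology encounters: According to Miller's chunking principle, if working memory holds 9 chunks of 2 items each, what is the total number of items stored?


Total items = chunks * items_per_chunk
= 9 * 2
= 18


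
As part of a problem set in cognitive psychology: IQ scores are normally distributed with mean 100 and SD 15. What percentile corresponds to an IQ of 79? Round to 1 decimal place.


z = (IQ - mean) / SD
z = (79 - 100) / 15 = -1.4
Percentile = Phi(-1.4) * 100
Phi(-1.4) = 0.080757
= 8.1


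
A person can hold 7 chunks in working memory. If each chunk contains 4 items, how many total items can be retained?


Total items = chunks * items_per_chunk
= 7 * 4
= 28


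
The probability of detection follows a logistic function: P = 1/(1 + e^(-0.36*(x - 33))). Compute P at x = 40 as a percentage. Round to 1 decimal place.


P(x) = 1/(1 + e^(-0.36*(40 - 33)))
Exponent = -0.36 * 7 = -2.52
e^(-2.52) = 0.08046
P = 1/(1 + 0.08046) = 0.925532
Percentage = 92.6


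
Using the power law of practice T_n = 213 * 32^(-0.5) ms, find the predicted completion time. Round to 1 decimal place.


T_n = 213 * 32^(-0.5)
32^(-0.5) = 0.176777
T_n = 213 * 0.176777
= 37.7 ms


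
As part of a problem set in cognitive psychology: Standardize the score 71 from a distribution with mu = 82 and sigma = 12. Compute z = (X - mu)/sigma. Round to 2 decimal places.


z = (X - mu) / sigma
= (71 - 82) / 12
= -11 / 12
= -0.92


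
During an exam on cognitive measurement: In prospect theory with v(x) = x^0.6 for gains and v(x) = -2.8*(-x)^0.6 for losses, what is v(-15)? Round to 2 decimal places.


Since x = -15 < 0, use v(x) = -lambda*(-x)^alpha
(-x) = 15
15^0.6 = 5.0776
v(-15) = -2.8 * 5.0776
= -14.22


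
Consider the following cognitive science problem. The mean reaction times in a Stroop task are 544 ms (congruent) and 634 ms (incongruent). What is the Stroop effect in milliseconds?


Stroop effect = RT(incongruent) - RT(congruent)
= 634 - 544
= 90 ms


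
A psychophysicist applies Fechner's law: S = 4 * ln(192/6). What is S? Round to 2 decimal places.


S = 4 * ln(192/6)
I/I0 = 32.0
ln(32.0) = 3.4657
S = 4 * 3.4657
= 13.86


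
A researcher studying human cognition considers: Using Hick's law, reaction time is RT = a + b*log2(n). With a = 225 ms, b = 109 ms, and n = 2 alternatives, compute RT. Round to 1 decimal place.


RT = 225 + 109 * log2(2)
log2(2) = 1.0
RT = 225 + 109 * 1.0
= 225 + 109.0
= 334.0 ms


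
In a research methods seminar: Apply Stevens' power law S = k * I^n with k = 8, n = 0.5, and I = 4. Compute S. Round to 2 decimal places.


S = 8 * 4^0.5
4^0.5 = 2.0
S = 8 * 2.0
= 16.00


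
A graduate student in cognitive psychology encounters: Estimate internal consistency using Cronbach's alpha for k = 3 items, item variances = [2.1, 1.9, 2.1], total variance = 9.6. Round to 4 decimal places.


alpha = (k/(k-1)) * (1 - sum(s_i^2)/s_total^2)
sum(item variances) = 6.1
k/(k-1) = 3/2 = 1.5
1 - 6.1/9.6 = 1 - 0.635417 = 0.364583
alpha = 1.5 * 0.364583
= 0.5469


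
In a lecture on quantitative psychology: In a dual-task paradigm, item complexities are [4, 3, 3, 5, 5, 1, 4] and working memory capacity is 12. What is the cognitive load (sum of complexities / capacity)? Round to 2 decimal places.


Total complexity = 4 + 3 + 3 + 5 + 5 + 1 + 4 = 25
Load = total / capacity = 25 / 12
= 2.08


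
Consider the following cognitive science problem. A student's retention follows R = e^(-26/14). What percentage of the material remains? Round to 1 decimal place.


R = e^(-t/S)
-t/S = -26/14 = -1.857143
R = e^(-1.857143) = 0.156118
Percentage = 0.156118 * 100
= 15.6


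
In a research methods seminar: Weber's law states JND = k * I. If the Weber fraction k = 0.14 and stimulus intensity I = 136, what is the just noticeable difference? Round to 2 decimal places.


JND = k * I
JND = 0.14 * 136
= 19.04


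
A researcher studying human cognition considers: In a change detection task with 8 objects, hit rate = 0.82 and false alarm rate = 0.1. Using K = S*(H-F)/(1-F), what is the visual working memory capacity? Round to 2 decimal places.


K = S * (H - F) / (1 - F)
H - F = 0.72
1 - F = 0.9
K = 8 * 0.72 / 0.9
= 6.40


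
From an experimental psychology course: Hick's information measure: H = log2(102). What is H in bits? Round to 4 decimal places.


H = log2(n)
H = log2(102)
= 6.6724


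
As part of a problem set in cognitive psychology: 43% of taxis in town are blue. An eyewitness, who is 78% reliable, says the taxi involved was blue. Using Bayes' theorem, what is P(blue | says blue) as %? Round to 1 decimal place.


P(blue | says blue) = P(says blue | blue)*P(blue) / [P(says blue | blue)*P(blue) + P(says blue | not blue)*P(not blue)]
Numerator = 0.78 * 0.43 = 0.3354
False identification = 0.22 * 0.57 = 0.1254
P = 0.3354 / (0.3354 + 0.1254)
= 0.3354 / 0.4608
As percentage = 72.8


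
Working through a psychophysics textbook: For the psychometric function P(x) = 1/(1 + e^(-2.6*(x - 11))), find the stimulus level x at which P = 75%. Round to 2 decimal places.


At P = 0.75: 0.75 = 1/(1 + e^(-k*(x-x0)))
Solving: e^(-k*(x-x0)) = 1/3
x = x0 + ln(3)/k
ln(3) = 1.0986
x = 11 + 1.0986/2.6
= 11 + 0.4225
= 11.42


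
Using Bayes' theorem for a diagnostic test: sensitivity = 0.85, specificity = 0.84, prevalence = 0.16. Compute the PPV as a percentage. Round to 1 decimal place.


PPV = (sens * prev) / (sens * prev + (1-spec) * (1-prev))
Numerator = 0.85 * 0.16 = 0.136
P(positive and no disease) = (1 - spec) * (1 - prev) = (1 - 0.84) * (1 - 0.16) = 0.1344
Denominator = 0.136 + 0.1344 = 0.2704
PPV = 0.136 / 0.2704 = 0.502959
As percentage = 50.3


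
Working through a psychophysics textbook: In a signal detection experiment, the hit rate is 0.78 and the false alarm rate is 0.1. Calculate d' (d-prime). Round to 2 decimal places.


d' = z(HR) - z(FAR)
z(0.78) = 0.7722
z(0.1) = -1.2816
d' = 0.7722 - -1.2816
= 2.05


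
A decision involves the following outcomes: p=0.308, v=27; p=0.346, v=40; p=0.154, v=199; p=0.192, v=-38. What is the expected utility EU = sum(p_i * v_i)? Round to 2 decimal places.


EU = sum(p_i * v_i)
0.308 * 27 = 8.316
0.346 * 40 = 13.84
0.154 * 199 = 30.646
0.192 * -38 = -7.296
EU = 8.316 + 13.84 + 30.646 + -7.296
= 45.51


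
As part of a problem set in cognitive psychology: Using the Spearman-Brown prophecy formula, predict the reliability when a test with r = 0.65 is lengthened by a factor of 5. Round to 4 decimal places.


r_new = n*r / (1 + (n-1)*r)
Numerator = 5 * 0.65 = 3.25
Denominator = 1 + 4 * 0.65 = 3.6
r_new = 3.25 / 3.6
= 0.9028


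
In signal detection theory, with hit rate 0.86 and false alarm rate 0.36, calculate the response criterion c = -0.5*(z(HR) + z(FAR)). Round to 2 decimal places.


c = -0.5 * (z(HR) + z(FAR))
z(0.86) = 1.0803
z(0.36) = -0.3585
c = -0.5 * (1.0803 + -0.3585)
= -0.5 * 0.7218
= -0.36


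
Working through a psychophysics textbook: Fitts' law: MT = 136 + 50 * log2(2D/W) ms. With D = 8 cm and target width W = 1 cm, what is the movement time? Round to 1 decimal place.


MT = 136 + 50 * log2(2*8/1)
2D/W = 16.0
log2(16.0) = 4.0
MT = 136 + 50 * 4.0
= 336.0 ms


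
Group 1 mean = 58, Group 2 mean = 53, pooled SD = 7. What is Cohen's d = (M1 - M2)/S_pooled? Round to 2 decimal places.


Cohen's d = (M1 - M2) / S_pooled
= (58 - 53) / 7
= 5 / 7
= 0.71


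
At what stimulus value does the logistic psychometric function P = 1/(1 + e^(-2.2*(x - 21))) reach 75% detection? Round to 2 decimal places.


At P = 0.75: 0.75 = 1/(1 + e^(-k*(x-x0)))
Solving: e^(-k*(x-x0)) = 1/3
x = x0 + ln(3)/k
ln(3) = 1.0986
x = 21 + 1.0986/2.2
= 21 + 0.4994
= 21.50


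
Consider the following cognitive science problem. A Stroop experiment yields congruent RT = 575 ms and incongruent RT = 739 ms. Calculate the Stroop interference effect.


Stroop effect = RT(incongruent) - RT(congruent)
= 739 - 575
= 164 ms


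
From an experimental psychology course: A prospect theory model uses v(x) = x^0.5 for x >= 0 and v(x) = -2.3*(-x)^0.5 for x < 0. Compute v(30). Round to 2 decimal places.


Since x = 30 >= 0, use v(x) = x^0.5
30^0.5 = 5.4772
v(30) = 5.48


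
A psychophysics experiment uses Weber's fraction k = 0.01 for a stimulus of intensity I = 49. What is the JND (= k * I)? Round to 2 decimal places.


JND = k * I
JND = 0.01 * 49
= 0.49


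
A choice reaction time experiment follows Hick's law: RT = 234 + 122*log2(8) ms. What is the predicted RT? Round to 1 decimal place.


RT = 234 + 122 * log2(8)
log2(8) = 3.0
RT = 234 + 122 * 3.0
= 234 + 366.0
= 600.0 ms


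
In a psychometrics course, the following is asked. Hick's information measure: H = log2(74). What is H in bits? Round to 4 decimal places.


H = log2(n)
H = log2(74)
= 6.2095


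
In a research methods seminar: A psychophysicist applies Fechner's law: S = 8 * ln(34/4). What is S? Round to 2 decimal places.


S = 8 * ln(34/4)
I/I0 = 8.5
ln(8.5) = 2.1401
S = 8 * 2.1401
= 17.12


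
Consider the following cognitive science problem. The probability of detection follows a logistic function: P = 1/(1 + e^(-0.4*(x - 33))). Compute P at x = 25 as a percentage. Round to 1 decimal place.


P(x) = 1/(1 + e^(-0.4*(25 - 33)))
Exponent = -0.4 * -8 = 3.2
e^(3.2) = 24.53253
P = 1/(1 + 24.53253) = 0.039166
Percentage = 3.9


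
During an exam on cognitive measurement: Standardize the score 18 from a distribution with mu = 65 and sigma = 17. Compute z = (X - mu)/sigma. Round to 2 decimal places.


z = (X - mu) / sigma
= (18 - 65) / 17
= -47 / 17
= -2.76


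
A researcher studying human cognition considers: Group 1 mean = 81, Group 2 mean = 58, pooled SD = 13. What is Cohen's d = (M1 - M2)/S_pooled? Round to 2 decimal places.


Cohen's d = (M1 - M2) / S_pooled
= (81 - 58) / 13
= 23 / 13
= 1.77


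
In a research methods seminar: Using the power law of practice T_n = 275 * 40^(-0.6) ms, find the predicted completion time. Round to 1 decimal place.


T_n = 275 * 40^(-0.6)
40^(-0.6) = 0.109336
T_n = 275 * 0.109336
= 30.1 ms


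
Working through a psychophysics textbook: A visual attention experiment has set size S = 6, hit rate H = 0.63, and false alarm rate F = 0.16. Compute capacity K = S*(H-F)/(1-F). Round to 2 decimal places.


K = S * (H - F) / (1 - F)
H - F = 0.47
1 - F = 0.84
K = 6 * 0.47 / 0.84
= 3.36


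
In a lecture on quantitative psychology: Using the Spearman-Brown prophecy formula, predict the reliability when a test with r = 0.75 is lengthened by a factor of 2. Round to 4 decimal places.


r_new = n*r / (1 + (n-1)*r)
Numerator = 2 * 0.75 = 1.5
Denominator = 1 + 1 * 0.75 = 1.75
r_new = 1.5 / 1.75
= 0.8571


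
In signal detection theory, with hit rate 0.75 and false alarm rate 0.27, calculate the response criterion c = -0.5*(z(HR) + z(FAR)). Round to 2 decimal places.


c = -0.5 * (z(HR) + z(FAR))
z(0.75) = 0.6745
z(0.27) = -0.6128
c = -0.5 * (0.6745 + -0.6128)
= -0.5 * 0.0617
= -0.03


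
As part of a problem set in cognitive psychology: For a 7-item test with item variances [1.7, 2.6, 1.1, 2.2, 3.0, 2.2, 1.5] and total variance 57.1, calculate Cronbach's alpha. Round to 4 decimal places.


alpha = (k/(k-1)) * (1 - sum(s_i^2)/s_total^2)
sum(item variances) = 14.3
k/(k-1) = 7/6 = 1.166667
1 - 14.3/57.1 = 1 - 0.250438 = 0.749562
alpha = 1.166667 * 0.749562
= 0.8745


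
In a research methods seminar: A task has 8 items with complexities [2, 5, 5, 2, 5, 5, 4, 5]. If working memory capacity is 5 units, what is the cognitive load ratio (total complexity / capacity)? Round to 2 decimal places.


Total complexity = 2 + 5 + 5 + 2 + 5 + 5 + 4 + 5 = 33
Load = total / capacity = 33 / 5
= 6.60


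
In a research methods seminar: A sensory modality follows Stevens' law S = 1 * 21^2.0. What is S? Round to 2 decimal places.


S = 1 * 21^2.0
21^2.0 = 441.0
S = 1 * 441.0
= 441.00


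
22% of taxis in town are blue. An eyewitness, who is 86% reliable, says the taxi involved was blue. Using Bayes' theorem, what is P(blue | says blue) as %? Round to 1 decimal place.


P(blue | says blue) = P(says blue | blue)*P(blue) / [P(says blue | blue)*P(blue) + P(says blue | not blue)*P(not blue)]
Numerator = 0.86 * 0.22 = 0.1892
False identification = 0.14 * 0.78 = 0.1092
P = 0.1892 / (0.1892 + 0.1092)
= 0.1892 / 0.2984
As percentage = 63.4


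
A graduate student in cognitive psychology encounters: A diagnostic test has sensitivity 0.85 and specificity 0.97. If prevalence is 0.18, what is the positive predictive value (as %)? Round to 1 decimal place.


PPV = (sens * prev) / (sens * prev + (1-spec) * (1-prev))
Numerator = 0.85 * 0.18 = 0.153
P(positive and no disease) = (1 - spec) * (1 - prev) = (1 - 0.97) * (1 - 0.18) = 0.0246
Denominator = 0.153 + 0.0246 = 0.1776
PPV = 0.153 / 0.1776 = 0.861486
As percentage = 86.1


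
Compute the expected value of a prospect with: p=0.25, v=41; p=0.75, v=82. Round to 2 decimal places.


EU = sum(p_i * v_i)
0.25 * 41 = 10.25
0.75 * 82 = 61.5
EU = 10.25 + 61.5
= 71.75


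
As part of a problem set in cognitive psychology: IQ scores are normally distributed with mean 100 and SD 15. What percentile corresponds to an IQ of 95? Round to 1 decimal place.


z = (IQ - mean) / SD
z = (95 - 100) / 15 = -0.3333
Percentile = Phi(-0.3333) * 100
Phi(-0.3333) = 0.369454
= 36.9


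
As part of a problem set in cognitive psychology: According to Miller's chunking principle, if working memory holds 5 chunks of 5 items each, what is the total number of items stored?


Total items = chunks * items_per_chunk
= 5 * 5
= 25


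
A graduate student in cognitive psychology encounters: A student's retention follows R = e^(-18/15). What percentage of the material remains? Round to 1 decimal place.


R = e^(-t/S)
-t/S = -18/15 = -1.2
R = e^(-1.2) = 0.301194
Percentage = 0.301194 * 100
= 30.1


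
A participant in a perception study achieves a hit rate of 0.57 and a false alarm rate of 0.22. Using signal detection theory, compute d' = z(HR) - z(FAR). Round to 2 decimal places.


d' = z(HR) - z(FAR)
z(0.57) = 0.1764
z(0.22) = -0.7722
d' = 0.1764 - -0.7722
= 0.95


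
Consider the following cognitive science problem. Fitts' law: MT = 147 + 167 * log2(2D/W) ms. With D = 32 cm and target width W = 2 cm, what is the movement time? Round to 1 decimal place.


MT = 147 + 167 * log2(2*32/2)
2D/W = 32.0
log2(32.0) = 5.0
MT = 147 + 167 * 5.0
= 982.0 ms


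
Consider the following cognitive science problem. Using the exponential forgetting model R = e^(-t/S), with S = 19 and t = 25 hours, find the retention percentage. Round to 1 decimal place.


R = e^(-t/S)
-t/S = -25/19 = -1.315789
R = e^(-1.315789) = 0.268263
Percentage = 0.268263 * 100
= 26.8


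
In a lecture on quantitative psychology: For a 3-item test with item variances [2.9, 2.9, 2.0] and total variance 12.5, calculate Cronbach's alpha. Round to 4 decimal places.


alpha = (k/(k-1)) * (1 - sum(s_i^2)/s_total^2)
sum(item variances) = 7.8
k/(k-1) = 3/2 = 1.5
1 - 7.8/12.5 = 1 - 0.624 = 0.376
alpha = 1.5 * 0.376
= 0.5640


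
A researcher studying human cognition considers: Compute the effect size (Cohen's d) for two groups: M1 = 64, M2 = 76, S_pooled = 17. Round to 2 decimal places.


Cohen's d = (M1 - M2) / S_pooled
= (64 - 76) / 17
= -12 / 17
= -0.71


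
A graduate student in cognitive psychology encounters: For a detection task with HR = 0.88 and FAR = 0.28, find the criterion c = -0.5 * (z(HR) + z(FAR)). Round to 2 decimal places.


c = -0.5 * (z(HR) + z(FAR))
z(0.88) = 1.175
z(0.28) = -0.5828
c = -0.5 * (1.175 + -0.5828)
= -0.5 * 0.5922
= -0.30


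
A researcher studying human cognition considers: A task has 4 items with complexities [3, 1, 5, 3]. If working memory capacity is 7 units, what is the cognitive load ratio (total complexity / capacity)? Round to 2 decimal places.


Total complexity = 3 + 1 + 5 + 3 = 12
Load = total / capacity = 12 / 7
= 1.71


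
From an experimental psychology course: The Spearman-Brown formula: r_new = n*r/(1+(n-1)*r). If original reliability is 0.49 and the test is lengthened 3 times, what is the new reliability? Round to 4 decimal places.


r_new = n*r / (1 + (n-1)*r)
Numerator = 3 * 0.49 = 1.47
Denominator = 1 + 2 * 0.49 = 1.98
r_new = 1.47 / 1.98
= 0.7424


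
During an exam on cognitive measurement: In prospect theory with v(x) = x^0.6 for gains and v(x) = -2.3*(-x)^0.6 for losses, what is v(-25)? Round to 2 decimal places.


Since x = -25 < 0, use v(x) = -lambda*(-x)^alpha
(-x) = 25
25^0.6 = 6.8986
v(-25) = -2.3 * 6.8986
= -15.87


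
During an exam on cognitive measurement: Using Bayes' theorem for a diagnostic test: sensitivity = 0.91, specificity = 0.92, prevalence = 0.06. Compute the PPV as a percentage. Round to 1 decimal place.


PPV = (sens * prev) / (sens * prev + (1-spec) * (1-prev))
Numerator = 0.91 * 0.06 = 0.0546
P(positive and no disease) = (1 - spec) * (1 - prev) = (1 - 0.92) * (1 - 0.06) = 0.0752
Denominator = 0.0546 + 0.0752 = 0.1298
PPV = 0.0546 / 0.1298 = 0.420647
As percentage = 42.1


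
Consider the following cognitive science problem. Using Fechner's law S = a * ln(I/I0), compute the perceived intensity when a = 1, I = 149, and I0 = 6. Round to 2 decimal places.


S = 1 * ln(149/6)
I/I0 = 24.833333
ln(24.833333) = 3.2122
S = 1 * 3.2122
= 3.21


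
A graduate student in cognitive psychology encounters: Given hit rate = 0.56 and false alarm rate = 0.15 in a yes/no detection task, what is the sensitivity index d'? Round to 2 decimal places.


d' = z(HR) - z(FAR)
z(0.56) = 0.151
z(0.15) = -1.0364
d' = 0.151 - -1.0364
= 1.19


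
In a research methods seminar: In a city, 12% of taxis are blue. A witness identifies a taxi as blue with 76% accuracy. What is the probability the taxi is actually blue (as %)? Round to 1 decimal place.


P(blue | says blue) = P(says blue | blue)*P(blue) / [P(says blue | blue)*P(blue) + P(says blue | not blue)*P(not blue)]
Numerator = 0.76 * 0.12 = 0.0912
False identification = 0.24 * 0.88 = 0.2112
P = 0.0912 / (0.0912 + 0.2112)
= 0.0912 / 0.3024
As percentage = 30.2


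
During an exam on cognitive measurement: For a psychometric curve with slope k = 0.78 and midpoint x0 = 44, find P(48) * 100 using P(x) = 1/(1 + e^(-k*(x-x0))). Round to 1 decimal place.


P(x) = 1/(1 + e^(-0.78*(48 - 44)))
Exponent = -0.78 * 4 = -3.12
e^(-3.12) = 0.044157
P = 1/(1 + 0.044157) = 0.95771
Percentage = 95.8


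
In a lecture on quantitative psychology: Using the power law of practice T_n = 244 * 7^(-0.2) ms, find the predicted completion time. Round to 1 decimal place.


T_n = 244 * 7^(-0.2)
7^(-0.2) = 0.677611
T_n = 244 * 0.677611
= 165.3 ms


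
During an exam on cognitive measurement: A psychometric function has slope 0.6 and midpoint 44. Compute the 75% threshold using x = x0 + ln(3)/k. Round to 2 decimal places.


At P = 0.75: 0.75 = 1/(1 + e^(-k*(x-x0)))
Solving: e^(-k*(x-x0)) = 1/3
x = x0 + ln(3)/k
ln(3) = 1.0986
x = 44 + 1.0986/0.6
= 44 + 1.831
= 45.83


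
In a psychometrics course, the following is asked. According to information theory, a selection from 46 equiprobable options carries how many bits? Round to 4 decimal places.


H = log2(n)
H = log2(46)
= 5.5236


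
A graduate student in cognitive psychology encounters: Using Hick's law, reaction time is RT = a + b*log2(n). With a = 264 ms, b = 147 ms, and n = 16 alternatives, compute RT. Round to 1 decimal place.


RT = 264 + 147 * log2(16)
log2(16) = 4.0
RT = 264 + 147 * 4.0
= 264 + 588.0
= 852.0 ms


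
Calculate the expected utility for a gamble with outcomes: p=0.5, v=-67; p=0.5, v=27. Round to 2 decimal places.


EU = sum(p_i * v_i)
0.5 * -67 = -33.5
0.5 * 27 = 13.5
EU = -33.5 + 13.5
= -20.00


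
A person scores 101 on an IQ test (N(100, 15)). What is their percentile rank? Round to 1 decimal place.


z = (IQ - mean) / SD
z = (101 - 100) / 15 = 0.0667
Percentile = Phi(0.0667) * 100
Phi(0.0667) = 0.52659
= 52.7


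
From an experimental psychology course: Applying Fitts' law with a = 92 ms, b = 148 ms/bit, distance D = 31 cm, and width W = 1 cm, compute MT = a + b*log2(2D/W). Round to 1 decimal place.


MT = 92 + 148 * log2(2*31/1)
2D/W = 62.0
log2(62.0) = 5.9542
MT = 92 + 148 * 5.9542
= 973.2 ms


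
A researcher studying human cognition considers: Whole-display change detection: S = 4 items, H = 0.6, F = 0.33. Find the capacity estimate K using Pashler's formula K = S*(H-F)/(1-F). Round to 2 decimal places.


K = S * (H - F) / (1 - F)
H - F = 0.27
1 - F = 0.67
K = 4 * 0.27 / 0.67
= 1.61


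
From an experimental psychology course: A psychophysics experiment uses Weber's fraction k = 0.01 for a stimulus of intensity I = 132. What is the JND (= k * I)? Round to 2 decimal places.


JND = k * I
JND = 0.01 * 132
= 1.32


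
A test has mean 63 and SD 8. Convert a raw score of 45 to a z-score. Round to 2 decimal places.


z = (X - mu) / sigma
= (45 - 63) / 8
= -18 / 8
= -2.25


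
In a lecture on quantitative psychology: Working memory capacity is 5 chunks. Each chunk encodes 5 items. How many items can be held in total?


Total items = chunks * items_per_chunk
= 5 * 5
= 25


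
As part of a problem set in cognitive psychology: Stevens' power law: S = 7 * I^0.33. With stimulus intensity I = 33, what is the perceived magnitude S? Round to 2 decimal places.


S = 7 * 33^0.33
33^0.33 = 3.1704
S = 7 * 3.1704
= 22.19


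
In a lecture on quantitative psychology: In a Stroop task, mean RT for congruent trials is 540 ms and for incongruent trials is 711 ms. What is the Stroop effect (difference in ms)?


Stroop effect = RT(incongruent) - RT(congruent)
= 711 - 540
= 171 ms


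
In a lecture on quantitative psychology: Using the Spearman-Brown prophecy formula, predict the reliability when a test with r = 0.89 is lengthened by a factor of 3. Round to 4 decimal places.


r_new = n*r / (1 + (n-1)*r)
Numerator = 3 * 0.89 = 2.67
Denominator = 1 + 2 * 0.89 = 2.78
r_new = 2.67 / 2.78
= 0.9604


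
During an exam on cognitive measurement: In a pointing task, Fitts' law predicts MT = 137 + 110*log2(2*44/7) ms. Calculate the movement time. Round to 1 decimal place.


MT = 137 + 110 * log2(2*44/7)
2D/W = 12.571429
log2(12.571429) = 3.6521
MT = 137 + 110 * 3.6521
= 538.7 ms


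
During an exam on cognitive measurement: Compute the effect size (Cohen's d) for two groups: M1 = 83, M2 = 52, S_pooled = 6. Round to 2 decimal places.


Cohen's d = (M1 - M2) / S_pooled
= (83 - 52) / 6
= 31 / 6
= 5.17


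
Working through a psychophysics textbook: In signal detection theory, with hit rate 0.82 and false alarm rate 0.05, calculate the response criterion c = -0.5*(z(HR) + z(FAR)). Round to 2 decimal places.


c = -0.5 * (z(HR) + z(FAR))
z(0.82) = 0.9154
z(0.05) = -1.6449
c = -0.5 * (0.9154 + -1.6449)
= -0.5 * -0.7295
= 0.36


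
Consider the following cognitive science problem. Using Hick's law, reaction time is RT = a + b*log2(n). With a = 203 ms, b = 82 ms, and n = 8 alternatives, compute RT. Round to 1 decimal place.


RT = 203 + 82 * log2(8)
log2(8) = 3.0
RT = 203 + 82 * 3.0
= 203 + 246.0
= 449.0 ms


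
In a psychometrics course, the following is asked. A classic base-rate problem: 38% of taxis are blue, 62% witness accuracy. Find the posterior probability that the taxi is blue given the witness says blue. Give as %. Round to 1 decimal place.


P(blue | says blue) = P(says blue | blue)*P(blue) / [P(says blue | blue)*P(blue) + P(says blue | not blue)*P(not blue)]
Numerator = 0.62 * 0.38 = 0.2356
False identification = 0.38 * 0.62 = 0.2356
P = 0.2356 / (0.2356 + 0.2356)
= 0.2356 / 0.4712
As percentage = 50.0


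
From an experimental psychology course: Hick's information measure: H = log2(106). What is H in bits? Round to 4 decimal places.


H = log2(n)
H = log2(106)
= 6.7279


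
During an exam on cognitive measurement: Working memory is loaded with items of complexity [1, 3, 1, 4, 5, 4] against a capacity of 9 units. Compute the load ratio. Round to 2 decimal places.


Total complexity = 1 + 3 + 1 + 4 + 5 + 4 = 18
Load = total / capacity = 18 / 9
= 2.00


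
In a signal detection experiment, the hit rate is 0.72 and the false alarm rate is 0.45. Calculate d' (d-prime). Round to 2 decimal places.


d' = z(HR) - z(FAR)
z(0.72) = 0.5828
z(0.45) = -0.1257
d' = 0.5828 - -0.1257
= 0.71


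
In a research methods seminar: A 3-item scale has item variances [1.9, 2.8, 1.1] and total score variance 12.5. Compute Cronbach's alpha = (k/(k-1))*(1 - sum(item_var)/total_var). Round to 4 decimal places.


alpha = (k/(k-1)) * (1 - sum(s_i^2)/s_total^2)
sum(item variances) = 5.8
k/(k-1) = 3/2 = 1.5
1 - 5.8/12.5 = 1 - 0.464 = 0.536
alpha = 1.5 * 0.536
= 0.8040


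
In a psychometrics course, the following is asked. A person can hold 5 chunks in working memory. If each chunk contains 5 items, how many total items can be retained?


Total items = chunks * items_per_chunk
= 5 * 5
= 25


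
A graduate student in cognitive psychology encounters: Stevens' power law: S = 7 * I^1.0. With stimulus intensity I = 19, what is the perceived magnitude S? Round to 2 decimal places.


S = 7 * 19^1.0
19^1.0 = 19.0
S = 7 * 19.0
= 133.00


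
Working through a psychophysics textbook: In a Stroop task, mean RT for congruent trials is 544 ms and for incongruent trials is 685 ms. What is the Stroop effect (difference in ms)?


Stroop effect = RT(incongruent) - RT(congruent)
= 685 - 544
= 141 ms


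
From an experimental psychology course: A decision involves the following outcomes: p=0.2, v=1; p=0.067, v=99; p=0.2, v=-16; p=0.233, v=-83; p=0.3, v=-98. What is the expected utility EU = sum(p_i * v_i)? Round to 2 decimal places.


EU = sum(p_i * v_i)
0.2 * 1 = 0.2
0.067 * 99 = 6.633
0.2 * -16 = -3.2
0.233 * -83 = -19.339
0.3 * -98 = -29.4
EU = 0.2 + 6.633 + -3.2 + -19.339 + -29.4
= -45.11


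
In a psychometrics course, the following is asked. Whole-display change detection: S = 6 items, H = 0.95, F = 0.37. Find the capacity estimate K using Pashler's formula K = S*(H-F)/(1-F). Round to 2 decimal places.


K = S * (H - F) / (1 - F)
H - F = 0.58
1 - F = 0.63
K = 6 * 0.58 / 0.63
= 5.52


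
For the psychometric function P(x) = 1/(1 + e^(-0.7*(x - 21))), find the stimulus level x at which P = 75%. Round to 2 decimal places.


At P = 0.75: 0.75 = 1/(1 + e^(-k*(x-x0)))
Solving: e^(-k*(x-x0)) = 1/3
x = x0 + ln(3)/k
ln(3) = 1.0986
x = 21 + 1.0986/0.7
= 21 + 1.5694
= 22.57


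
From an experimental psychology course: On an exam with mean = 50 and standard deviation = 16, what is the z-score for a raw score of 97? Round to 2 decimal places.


z = (X - mu) / sigma
= (97 - 50) / 16
= 47 / 16
= 2.94


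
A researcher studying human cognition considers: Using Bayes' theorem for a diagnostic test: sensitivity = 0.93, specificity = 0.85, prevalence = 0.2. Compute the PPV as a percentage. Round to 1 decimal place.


PPV = (sens * prev) / (sens * prev + (1-spec) * (1-prev))
Numerator = 0.93 * 0.2 = 0.186
P(positive and no disease) = (1 - spec) * (1 - prev) = (1 - 0.85) * (1 - 0.2) = 0.12
Denominator = 0.186 + 0.12 = 0.306
PPV = 0.186 / 0.306 = 0.607843
As percentage = 60.8


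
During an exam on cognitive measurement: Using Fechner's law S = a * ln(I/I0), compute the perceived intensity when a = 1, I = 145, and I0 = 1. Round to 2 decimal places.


S = 1 * ln(145/1)
I/I0 = 145.0
ln(145.0) = 4.9767
S = 1 * 4.9767
= 4.98


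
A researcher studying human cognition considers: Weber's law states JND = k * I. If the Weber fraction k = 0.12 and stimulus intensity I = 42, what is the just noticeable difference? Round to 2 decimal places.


JND = k * I
JND = 0.12 * 42
= 5.04


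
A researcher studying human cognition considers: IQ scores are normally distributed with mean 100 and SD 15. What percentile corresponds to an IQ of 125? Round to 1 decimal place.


z = (IQ - mean) / SD
z = (125 - 100) / 15 = 1.6667
Percentile = Phi(1.6667) * 100
Phi(1.6667) = 0.952213
= 95.2


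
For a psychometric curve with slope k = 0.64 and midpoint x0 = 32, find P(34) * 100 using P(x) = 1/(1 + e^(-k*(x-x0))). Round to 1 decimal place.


P(x) = 1/(1 + e^(-0.64*(34 - 32)))
Exponent = -0.64 * 2 = -1.28
e^(-1.28) = 0.278037
P = 1/(1 + 0.278037) = 0.78245
Percentage = 78.2


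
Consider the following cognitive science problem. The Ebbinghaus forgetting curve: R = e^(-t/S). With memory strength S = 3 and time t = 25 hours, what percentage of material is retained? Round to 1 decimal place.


R = e^(-t/S)
-t/S = -25/3 = -8.333333
R = e^(-8.333333) = 0.00024
Percentage = 0.00024 * 100
= 0.0


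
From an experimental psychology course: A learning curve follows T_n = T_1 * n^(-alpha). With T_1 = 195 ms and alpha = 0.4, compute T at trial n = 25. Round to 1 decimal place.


T_n = 195 * 25^(-0.4)
25^(-0.4) = 0.275946
T_n = 195 * 0.275946
= 53.8 ms


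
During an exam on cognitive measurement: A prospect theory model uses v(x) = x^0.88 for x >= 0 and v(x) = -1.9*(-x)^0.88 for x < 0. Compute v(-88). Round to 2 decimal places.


Since x = -88 < 0, use v(x) = -lambda*(-x)^alpha
(-x) = 88
88^0.88 = 51.4215
v(-88) = -1.9 * 51.4215
= -97.70


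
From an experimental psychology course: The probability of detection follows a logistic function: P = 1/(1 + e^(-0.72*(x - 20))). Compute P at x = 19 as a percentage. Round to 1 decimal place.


P(x) = 1/(1 + e^(-0.72*(19 - 20)))
Exponent = -0.72 * -1 = 0.72
e^(0.72) = 2.054433
P = 1/(1 + 2.054433) = 0.327393
Percentage = 32.7


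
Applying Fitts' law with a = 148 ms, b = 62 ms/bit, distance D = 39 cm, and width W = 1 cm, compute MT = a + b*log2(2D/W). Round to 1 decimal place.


MT = 148 + 62 * log2(2*39/1)
2D/W = 78.0
log2(78.0) = 6.2854
MT = 148 + 62 * 6.2854
= 537.7 ms


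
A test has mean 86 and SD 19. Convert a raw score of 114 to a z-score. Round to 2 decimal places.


z = (X - mu) / sigma
= (114 - 86) / 19
= 28 / 19
= 1.47


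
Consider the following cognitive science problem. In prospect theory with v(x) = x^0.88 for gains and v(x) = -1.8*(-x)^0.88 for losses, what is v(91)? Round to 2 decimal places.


Since x = 91 >= 0, use v(x) = x^0.88
91^0.88 = 52.961
v(91) = 52.96


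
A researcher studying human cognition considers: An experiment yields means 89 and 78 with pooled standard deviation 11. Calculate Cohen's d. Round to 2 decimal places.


Cohen's d = (M1 - M2) / S_pooled
= (89 - 78) / 11
= 11 / 11
= 1.00


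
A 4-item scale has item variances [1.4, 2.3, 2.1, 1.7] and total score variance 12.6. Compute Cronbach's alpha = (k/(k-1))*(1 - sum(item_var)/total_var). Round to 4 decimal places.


alpha = (k/(k-1)) * (1 - sum(s_i^2)/s_total^2)
sum(item variances) = 7.5
k/(k-1) = 4/3 = 1.333333
1 - 7.5/12.6 = 1 - 0.595238 = 0.404762
alpha = 1.333333 * 0.404762
= 0.5397


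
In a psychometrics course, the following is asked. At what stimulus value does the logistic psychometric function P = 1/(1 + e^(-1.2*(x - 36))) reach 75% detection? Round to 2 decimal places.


At P = 0.75: 0.75 = 1/(1 + e^(-k*(x-x0)))
Solving: e^(-k*(x-x0)) = 1/3
x = x0 + ln(3)/k
ln(3) = 1.0986
x = 36 + 1.0986/1.2
= 36 + 0.9155
= 36.92


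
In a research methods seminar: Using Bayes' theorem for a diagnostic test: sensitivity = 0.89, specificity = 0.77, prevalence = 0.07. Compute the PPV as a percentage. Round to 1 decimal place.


PPV = (sens * prev) / (sens * prev + (1-spec) * (1-prev))
Numerator = 0.89 * 0.07 = 0.0623
P(positive and no disease) = (1 - spec) * (1 - prev) = (1 - 0.77) * (1 - 0.07) = 0.2139
Denominator = 0.0623 + 0.2139 = 0.2762
PPV = 0.0623 / 0.2762 = 0.225561
As percentage = 22.6


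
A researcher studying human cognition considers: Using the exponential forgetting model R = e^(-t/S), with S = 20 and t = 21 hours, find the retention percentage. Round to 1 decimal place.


R = e^(-t/S)
-t/S = -21/20 = -1.05
R = e^(-1.05) = 0.349938
Percentage = 0.349938 * 100
= 35.0


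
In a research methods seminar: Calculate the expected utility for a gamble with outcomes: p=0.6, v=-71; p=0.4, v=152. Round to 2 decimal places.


EU = sum(p_i * v_i)
0.6 * -71 = -42.6
0.4 * 152 = 60.8
EU = -42.6 + 60.8
= 18.20


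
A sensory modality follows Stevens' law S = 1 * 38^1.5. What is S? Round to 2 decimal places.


S = 1 * 38^1.5
38^1.5 = 234.2477
S = 1 * 234.2477
= 234.25


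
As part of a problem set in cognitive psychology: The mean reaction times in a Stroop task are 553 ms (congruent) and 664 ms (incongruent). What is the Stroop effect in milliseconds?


Stroop effect = RT(incongruent) - RT(congruent)
= 664 - 553
= 111 ms


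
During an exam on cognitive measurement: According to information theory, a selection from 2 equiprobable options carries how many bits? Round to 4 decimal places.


H = log2(n)
H = log2(2)
= 1.0000


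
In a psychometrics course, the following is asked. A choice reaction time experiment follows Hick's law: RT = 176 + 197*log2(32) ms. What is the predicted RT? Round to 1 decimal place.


RT = 176 + 197 * log2(32)
log2(32) = 5.0
RT = 176 + 197 * 5.0
= 176 + 985.0
= 1161.0 ms
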